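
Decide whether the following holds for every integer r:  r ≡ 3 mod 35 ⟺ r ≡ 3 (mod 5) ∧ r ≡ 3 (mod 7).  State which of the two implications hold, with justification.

Both directions hold; the statement is true.

(⟹) Suppose r ≡ 3 (mod 35); write r = 35j + 3. Since 5 ∣ 35, reducing mod 5 gives r ≡ 3 (mod 5); since 7 ∣ 35, reducing mod 7 gives r ≡ 3 (mod 7).

(⟸) Conversely, if r ≡ 3 (mod 5) and r ≡ 3 (mod 7), then by the Chinese remainder theorem r ≡ 3 (mod 35). This is exactly r ≡ 3 (mod 35).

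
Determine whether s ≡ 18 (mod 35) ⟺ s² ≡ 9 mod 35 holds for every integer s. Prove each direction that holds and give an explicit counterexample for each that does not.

Only the forward direction holds.

(→) Suppose s ≡ 18 (mod 35). Write s = 35j + 18. Then (35j + 18)² = 1225j² + 1260j + 324 = 35(35j² + 36j + 9) + 9, so s² ≡ 9 (mod 35).

(←) This fails: take s = 3. Then 3² = 9 ≡ 9 (mod 35), yet 3 ≡ 3 (mod 35), not 18.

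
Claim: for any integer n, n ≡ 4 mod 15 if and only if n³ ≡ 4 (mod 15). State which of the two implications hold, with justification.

Forward direction. Suppose n ≡ 4 mod 15. Write n = 15j + 4. Then (15j + 4)³ = 3375j³ + 2700j² + 720j + 64 = 15(225j³ + 180j² + 48j + 4) + 4, so n³ ≡ 4 (mod 15).

Converse. Suppose n³ ≡ 4 (mod 15). The only residue r in {0, …, 14} with r³ ≡ 4 (mod 15) is r = 4, so n ≡ 4 (mod 15).

Equivalent; both directions hold.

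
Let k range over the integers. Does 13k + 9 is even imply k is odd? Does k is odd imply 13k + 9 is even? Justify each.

(→) Suppose 13k + 9 is even. Since 13 is odd, 13k and k have the same parity, so 13k + 9 ≡ k + 9 (mod 2). As 9 is odd, 13k + 9 is even exactly when k is odd. Thus k is odd.

(←) Conversely, suppose k is odd; write k = 2j + 1. Then 13k + 9 = 13·(2j + 1) + 9 = 2·13j + 22, which is even.

Both directions hold; the statement is true.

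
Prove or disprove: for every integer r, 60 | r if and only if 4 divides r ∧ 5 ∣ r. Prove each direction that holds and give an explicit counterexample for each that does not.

Not equivalent: only (⇒) holds.

(←) This fails: take r = 20. Both 4 ∣ 20 and 5 ∣ 20, yet 20 is not a multiple of 60 (since 20 = 0·60 + 20), so 60 ∤ 20.

(→) If 60 ∣ r, write r = 60q. Since 60 = 15·4, r = 4·(15q), so 4 ∣ r; and since 60 = 12·5, r = 5·(12q), so 5 ∣ r.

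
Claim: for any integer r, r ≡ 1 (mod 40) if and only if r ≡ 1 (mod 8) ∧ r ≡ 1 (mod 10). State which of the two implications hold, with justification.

[⇒] Suppose r ≡ 1 (mod 40); write r = 40j + 1. Since 8 ∣ 40, reducing mod 8 gives r ≡ 1 (mod 8); since 10 ∣ 40, reducing mod 10 gives r ≡ 1 (mod 10).

[⇐] Conversely, if r ≡ 1 (mod 8) and r ≡ 1 (mod 10), then by the Chinese remainder theorem r ≡ 1 (mod 40). This is exactly r ≡ 1 (mod 40).

Both directions hold.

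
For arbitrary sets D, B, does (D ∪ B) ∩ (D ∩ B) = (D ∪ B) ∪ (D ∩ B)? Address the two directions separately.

Forward inclusion. Let x ∈ (D ∪ B) ∩ (D ∩ B). Then x ∈ D ∩ B, from which x ∈ (D ∪ B) ∪ (D ∩ B).

Reverse inclusion. This inclusion fails. Take D = {1}, B = ∅; then 1 ∈ (D ∪ B) ∪ (D ∩ B) but 1 ∉ (D ∪ B) ∩ (D ∩ B).

Only the forward inclusion holds.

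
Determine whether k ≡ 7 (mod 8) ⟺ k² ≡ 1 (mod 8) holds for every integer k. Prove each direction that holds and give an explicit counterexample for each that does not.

Converse. This fails: take k = 1. Then 1² = 1 ≡ 1 (mod 8), yet 1 ≡ 1 (mod 8), not 7.

Forward direction. Suppose k ≡ 7 (mod 8). Write k = 8j + 7. Then (8j + 7)² = 64j² + 112j + 49 = 8(8j² + 14j + 6) + 1, so k² ≡ 1 (mod 8).

Only the forward implication holds.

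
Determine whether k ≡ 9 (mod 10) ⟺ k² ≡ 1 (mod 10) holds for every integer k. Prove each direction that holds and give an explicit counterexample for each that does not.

[⇒] Suppose k ≡ 9 (mod 10). Write k = 10j + 9. Then (10j + 9)² = 100j² + 180j + 81 = 10(10j² + 18j + 8) + 1, so k² ≡ 1 (mod 10).

[⇐] This fails: take k = 1. Then 1² = 1 ≡ 1 (mod 10), yet 1 ≡ 1 (mod 10), not 9.

(⇒) holds; (⇐) fails.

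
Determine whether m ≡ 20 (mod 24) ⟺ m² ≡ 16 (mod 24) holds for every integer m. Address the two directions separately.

Not equivalent: only (⇒) holds.

(⇒) Suppose m ≡ 20 (mod 24). Write m = 24j + 20. Then (24j + 20)² = 576j² + 960j + 400 = 24(24j² + 40j + 16) + 16, so m² ≡ 16 (mod 24).

(⇐) This fails: take m = 4. Then 4² = 16 ≡ 16 (mod 24), yet 4 ≡ 4 (mod 24), not 20.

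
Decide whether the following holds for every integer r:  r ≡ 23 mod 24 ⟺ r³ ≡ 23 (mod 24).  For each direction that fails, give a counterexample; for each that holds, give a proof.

[⇒] Suppose r ≡ 23 mod 24. Write r = 24j + 23. Then (24j + 23)³ = 13824j³ + 39744j² + 38088j + 12167 = 24(576j³ + 1656j² + 1587j + 506) + 23, so r³ ≡ 23 (mod 24).

[⇐] Conversely, suppose r³ ≡ 23 (mod 24). The only residue r in {0, …, 23} with r³ ≡ 23 (mod 24) is r = 23, so r ≡ 23 (mod 24).

Both implications hold.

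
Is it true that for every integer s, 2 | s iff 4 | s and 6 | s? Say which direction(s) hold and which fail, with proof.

Only the reverse direction holds.

Forward direction. This fails: take s = 2. Certainly 2 ∣ 2, but 4 ∤ 2.

Converse. Suppose 4 ∣ s and 6 ∣ s. Any common multiple of 4 and 6 is a multiple of their lcm; here lcm(4, 6) = 4·6/gcd(4, 6) = 24/2 = 12, so 12 ∣ s. Since 2 ∣ 12, it follows that 2 ∣ s.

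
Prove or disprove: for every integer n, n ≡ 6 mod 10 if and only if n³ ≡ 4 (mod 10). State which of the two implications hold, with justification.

Neither implication holds.

Forward direction. This fails: take n = 6. Then 6 ≡ 6 (mod 10), but 6³ = 216 ≡ 6 (mod 10), not 4.

Converse. This fails: take n = 4. Then 4³ = 64 ≡ 4 (mod 10), yet 4 ≡ 4 (mod 10), not 6.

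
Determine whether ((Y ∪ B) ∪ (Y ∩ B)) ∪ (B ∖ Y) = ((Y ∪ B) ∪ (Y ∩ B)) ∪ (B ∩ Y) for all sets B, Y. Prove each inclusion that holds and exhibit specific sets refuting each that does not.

The two sets are equal.

(⊆) Let x ∈ ((Y ∪ B) ∪ (Y ∩ B)) ∪ (B ∖ Y). Then either x ∈ B and x ∉ Y; or x ∈ Y and x ∉ B; or x ∈ B ∩ Y. In each case x ∈ ((Y ∪ B) ∪ (Y ∩ B)) ∪ (B ∩ Y), so ((Y ∪ B) ∪ (Y ∩ B)) ∪ (B ∖ Y) ⊆ ((Y ∪ B) ∪ (Y ∩ B)) ∪ (B ∩ Y).

(⊇) Let x ∈ ((Y ∪ B) ∪ (Y ∩ B)) ∪ (B ∩ Y). Then either x ∈ B and x ∉ Y; or x ∈ Y and x ∉ B; or x ∈ B ∩ Y. In each case x ∈ ((Y ∪ B) ∪ (Y ∩ B)) ∪ (B ∖ Y), so ((Y ∪ B) ∪ (Y ∩ B)) ∪ (B ∩ Y) ⊆ ((Y ∪ B) ∪ (Y ∩ B)) ∪ (B ∖ Y).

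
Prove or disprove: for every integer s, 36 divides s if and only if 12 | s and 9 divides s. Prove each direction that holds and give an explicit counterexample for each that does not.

Equivalent; both directions hold.

(←) Suppose 12 ∣ s and 9 ∣ s. Any common multiple of 12 and 9 is a multiple of their lcm; here lcm(12, 9) = 12·9/gcd(12, 9) = 108/3 = 36, so 36 ∣ s.

(→) If 36 ∣ s, write s = 36q. Since 36 = 3·12, s = 12·(3q), so 12 ∣ s; and since 36 = 4·9, s = 9·(4q), so 9 ∣ s.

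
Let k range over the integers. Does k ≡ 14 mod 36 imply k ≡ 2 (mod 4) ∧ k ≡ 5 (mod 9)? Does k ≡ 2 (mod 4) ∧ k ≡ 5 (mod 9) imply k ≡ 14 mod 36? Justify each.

Both directions hold.

(⇒) Suppose k ≡ 14 (mod 36); write k = 36j + 14. Since 4 ∣ 36, reducing mod 4 gives k ≡ 14 ≡ 2 (mod 4); since 9 ∣ 36, reducing mod 9 gives k ≡ 14 ≡ 5 (mod 9).

(⇐) Conversely, if k ≡ 2 (mod 4) and k ≡ 5 (mod 9), then by the Chinese remainder theorem k ≡ 14 (mod 36). This is exactly k ≡ 14 (mod 36).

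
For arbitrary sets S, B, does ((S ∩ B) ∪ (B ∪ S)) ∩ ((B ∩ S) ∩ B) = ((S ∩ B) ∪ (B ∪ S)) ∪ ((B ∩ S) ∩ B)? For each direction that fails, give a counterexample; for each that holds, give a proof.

(⟹) Let x ∈ ((S ∩ B) ∪ (B ∪ S)) ∩ ((B ∩ S) ∩ B). Then x ∈ S ∩ B, from which x ∈ ((S ∩ B) ∪ (B ∪ S)) ∪ ((B ∩ S) ∩ B).

(⟸) This inclusion fails. Take S = {1}, B = ∅; then 1 ∈ ((S ∩ B) ∪ (B ∪ S)) ∪ ((B ∩ S) ∩ B) but 1 ∉ ((S ∩ B) ∪ (B ∪ S)) ∩ ((B ∩ S) ∩ B).

The sets are not equal: only the forward inclusion holds.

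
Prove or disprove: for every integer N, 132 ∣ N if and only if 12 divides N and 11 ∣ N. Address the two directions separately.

Both directions hold; the statement is true.

(⟹) If 132 ∣ N, write N = 132q. Since 132 = 11·12, N = 12·(11q), so 12 ∣ N; and since 132 = 12·11, N = 11·(12q), so 11 ∣ N.

(⟸) Suppose 12 ∣ N and 11 ∣ N. Any common multiple of 12 and 11 is a multiple of their lcm; here gcd(12, 11) = 1, so lcm(12, 11) = 12·11 = 132, so 132 ∣ N.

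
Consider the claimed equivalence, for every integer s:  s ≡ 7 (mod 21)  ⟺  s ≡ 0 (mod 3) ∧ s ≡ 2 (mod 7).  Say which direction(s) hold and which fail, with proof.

Forward direction. This fails: s = 7 gives 7 ≡ 7 (mod 21) but 7 ≡ 1 (mod 3), so the conjunction on the right does not hold.

Converse. This fails: s = 9 satisfies both congruences on the right (9 ≡ 0 mod 3 and 9 ≡ 2 mod 7) yet 9 ≡ 9 (mod 21), not 7.

Neither direction holds.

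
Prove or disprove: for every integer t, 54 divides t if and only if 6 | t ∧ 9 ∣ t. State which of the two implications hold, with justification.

Not equivalent: only (⇒) holds.

(⇒) If 54 ∣ t, write t = 54q. Since 54 = 9·6, t = 6·(9q), so 6 ∣ t; and since 54 = 6·9, t = 9·(6q), so 9 ∣ t.

(⇐) This fails: take t = 18. Both 6 ∣ 18 and 9 ∣ 18, yet 18 is not a multiple of 54 (since 18 = 0·54 + 18), so 54 ∤ 18.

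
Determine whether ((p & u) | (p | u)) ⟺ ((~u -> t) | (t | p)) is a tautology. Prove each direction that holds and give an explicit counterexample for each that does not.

[⇒] Assume the antecedent. If p is true, (~u -> t) | (t | p) reduces to true regardless of the other variables. If p is false, the antecedent forces (t = F, p = F, u = T) or (t = T, p = F, u = T), and (~u -> t) | (t | p) holds there. Either way (~u -> t) | (t | p) holds.

[⇐] This fails. Under t = T, p = F, u = F, the left side is false but the right side is true.

Only the forward implication holds.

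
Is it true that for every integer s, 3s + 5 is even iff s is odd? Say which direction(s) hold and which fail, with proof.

Both directions hold.

(⟹) Suppose 3s + 5 is even. Since 3 is odd, 3s and s have the same parity, so 3s + 5 ≡ s + 5 (mod 2). As 5 is odd, 3s + 5 is even exactly when s is odd. Thus s is odd.

(⟸) Conversely, suppose s is odd; write s = 2j + 1. Then 3s + 5 = 3·(2j + 1) + 5 = 2·3j + 8, which is even.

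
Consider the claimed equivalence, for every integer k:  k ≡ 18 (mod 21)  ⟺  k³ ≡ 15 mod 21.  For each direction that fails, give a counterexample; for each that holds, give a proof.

(→) Suppose k ≡ 18 (mod 21). Write k = 21j + 18. Then (21j + 18)³ = 9261j³ + 23814j² + 20412j + 5832 = 21(441j³ + 1134j² + 972j + 277) + 15, so k³ ≡ 15 (mod 21).

(←) This fails: take k = 9. Then 9³ = 729 ≡ 15 (mod 21), yet 9 ≡ 9 (mod 21), not 18.

The forward direction holds; the converse fails.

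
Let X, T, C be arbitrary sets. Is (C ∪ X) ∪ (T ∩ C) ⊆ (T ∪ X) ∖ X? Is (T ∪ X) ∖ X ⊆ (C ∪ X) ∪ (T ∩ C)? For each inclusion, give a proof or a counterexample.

(⊆) This inclusion fails. Take X = {1}, T = ∅, C = ∅; then 1 ∈ (C ∪ X) ∪ (T ∩ C) but 1 ∉ (T ∪ X) ∖ X.

(⊇) This inclusion fails. Take X = ∅, T = {1}, C = ∅; then 1 ∈ (T ∪ X) ∖ X but 1 ∉ (C ∪ X) ∪ (T ∩ C).

Neither inclusion holds.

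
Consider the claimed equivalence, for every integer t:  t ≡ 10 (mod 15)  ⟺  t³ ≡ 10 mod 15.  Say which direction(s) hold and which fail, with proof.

Both directions hold.

Converse. Suppose t³ ≡ 10 (mod 15). The only residue r in {0, …, 14} with r³ ≡ 10 (mod 15) is r = 10, so t ≡ 10 (mod 15).

Forward direction. Suppose t ≡ 10 (mod 15). Write t = 15j + 10. Then (15j + 10)³ = 3375j³ + 6750j² + 4500j + 1000 = 15(225j³ + 450j² + 300j + 66) + 10, so t³ ≡ 10 (mod 15).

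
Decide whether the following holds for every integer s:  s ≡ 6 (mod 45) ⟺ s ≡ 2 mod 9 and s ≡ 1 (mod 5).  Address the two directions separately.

(⟹) This fails: s = 6 gives 6 ≡ 6 (mod 45) but 6 ≡ 6 (mod 9), so the conjunction on the right does not hold.

(⟸) This fails: s = 11 satisfies both congruences on the right (11 ≡ 2 mod 9 and 11 ≡ 1 mod 5) yet 11 ≡ 11 (mod 45), not 6.

Neither implication holds.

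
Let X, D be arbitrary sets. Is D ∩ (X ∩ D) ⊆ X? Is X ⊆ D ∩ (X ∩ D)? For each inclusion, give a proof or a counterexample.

Forward inclusion. Let x ∈ D ∩ (X ∩ D). Then x ∈ X ∩ D, from which x ∈ X.

Reverse inclusion. This inclusion fails. Take X = {1}, D = ∅; then 1 ∈ X but 1 ∉ D ∩ (X ∩ D).

(⊆) holds; (⊇) fails.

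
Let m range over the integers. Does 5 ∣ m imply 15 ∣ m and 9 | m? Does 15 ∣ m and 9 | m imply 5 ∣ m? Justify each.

Converse. Suppose 15 ∣ m and 9 ∣ m. Any common multiple of 15 and 9 is a multiple of their lcm; here lcm(15, 9) = 15·9/gcd(15, 9) = 135/3 = 45, so 45 ∣ m. Since 5 ∣ 45, it follows that 5 ∣ m.

Forward direction. This fails: take m = 5. Certainly 5 ∣ 5, but 15 ∤ 5.

Not equivalent: only (⇐) holds.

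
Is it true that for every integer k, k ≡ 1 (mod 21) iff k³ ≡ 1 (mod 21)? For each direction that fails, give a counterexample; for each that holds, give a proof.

Only the forward implication holds.

(⟹) Suppose k ≡ 1 (mod 21). Write k = 21j + 1. Then (21j + 1)³ = 9261j³ + 1323j² + 63j + 1 = 21(441j³ + 63j² + 3j) + 1, so k³ ≡ 1 (mod 21).

(⟸) This fails: take k = 4. Then 4³ = 64 ≡ 1 (mod 21), yet 4 ≡ 4 (mod 21), not 1.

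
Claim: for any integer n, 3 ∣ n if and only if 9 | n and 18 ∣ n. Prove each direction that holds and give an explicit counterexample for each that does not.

Only the converse holds.

(→) This fails: take n = 3. Certainly 3 ∣ 3, but 9 ∤ 3.

(←) Suppose 9 ∣ n and 18 ∣ n. Any common multiple of 9 and 18 is a multiple of their lcm; here lcm(9, 18) = 9·18/gcd(9, 18) = 162/9 = 18, so 18 ∣ n. Since 3 ∣ 18, it follows that 3 ∣ n.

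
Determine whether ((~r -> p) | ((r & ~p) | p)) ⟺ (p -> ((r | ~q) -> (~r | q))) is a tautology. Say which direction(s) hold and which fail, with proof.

(⟹) This fails. Under r = T, q = F, p = T, the left side is true but the right side is false.

(⟸) This fails. Under r = F, q = F, p = F, the left side is false but the right side is true.

Both directions fail.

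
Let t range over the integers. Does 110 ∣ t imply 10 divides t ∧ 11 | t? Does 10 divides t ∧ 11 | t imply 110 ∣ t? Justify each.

Both directions hold.

[⇒] If 110 ∣ t, write t = 110q. Since 110 = 11·10, t = 10·(11q), so 10 ∣ t; and since 110 = 10·11, t = 11·(10q), so 11 ∣ t.

[⇐] Suppose 10 ∣ t and 11 ∣ t. Any common multiple of 10 and 11 is a multiple of their lcm; here gcd(10, 11) = 1, so lcm(10, 11) = 10·11 = 110, so 110 ∣ t.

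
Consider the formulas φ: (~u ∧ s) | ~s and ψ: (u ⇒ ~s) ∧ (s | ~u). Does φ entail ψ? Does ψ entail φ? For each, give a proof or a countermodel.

Only the reverse direction holds.

(⟸) Assume the antecedent. If s is true, the antecedent forces (s = T, u = F), and (~u ∧ s) | ~s holds there. If s is false, (~u ∧ s) | ~s reduces to true regardless of the other variables. Either way (~u ∧ s) | ~s holds.

(⟹) This fails. Under s = F, u = T, the left side is true but the right side is false.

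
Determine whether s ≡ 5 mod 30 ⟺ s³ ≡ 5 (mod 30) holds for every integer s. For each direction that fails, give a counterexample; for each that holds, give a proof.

(⟸) Suppose s³ ≡ 5 (mod 30). The only residue r in {0, …, 29} with r³ ≡ 5 (mod 30) is r = 5, so s ≡ 5 (mod 30).

(⟹) Suppose s ≡ 5 mod 30. Write s = 30j + 5. Then (30j + 5)³ = 27000j³ + 13500j² + 2250j + 125 = 30(900j³ + 450j² + 75j + 4) + 5, so s³ ≡ 5 (mod 30).

The biconditional holds.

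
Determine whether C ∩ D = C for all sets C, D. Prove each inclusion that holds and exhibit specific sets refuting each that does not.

(⟹) Let x ∈ C ∩ D. Then x ∈ C ∩ D, from which x ∈ C.

(⟸) This inclusion fails. Take C = {1}, D = ∅; then 1 ∈ C but 1 ∉ C ∩ D.

(⊆) holds; (⊇) fails.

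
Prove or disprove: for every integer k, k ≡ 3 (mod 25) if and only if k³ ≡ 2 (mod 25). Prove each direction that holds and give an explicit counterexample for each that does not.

Equivalent; both directions hold.

(⇒) Suppose k ≡ 3 (mod 25). Write k = 25j + 3. Then (25j + 3)³ = 15625j³ + 5625j² + 675j + 27 = 25(625j³ + 225j² + 27j + 1) + 2, so k³ ≡ 2 (mod 25).

(⇐) Conversely, suppose k³ ≡ 2 (mod 25). The only residue r in {0, …, 24} with r³ ≡ 2 (mod 25) is r = 3, so k ≡ 3 (mod 25).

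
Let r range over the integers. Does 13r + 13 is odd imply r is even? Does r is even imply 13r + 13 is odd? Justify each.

Converse. Suppose r is even; write r = 2j. Then 13r + 13 = 13·(2j) + 13 = 2·13j + 13, which is odd.

Forward direction. Suppose 13r + 13 is odd. Since 13 is odd, 13r and r have the same parity, so 13r + 13 ≡ r + 13 (mod 2). As 13 is odd, 13r + 13 is odd exactly when r is even. Thus r is even.

Equivalent; both directions hold.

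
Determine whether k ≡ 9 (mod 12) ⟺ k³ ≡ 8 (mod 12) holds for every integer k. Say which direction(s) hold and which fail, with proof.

Forward direction. This fails: take k = 9. Then 9 ≡ 9 (mod 12), but 9³ = 729 ≡ 9 (mod 12), not 8.

Converse. This fails: take k = 2. Then 2³ = 8 ≡ 8 (mod 12), yet 2 ≡ 2 (mod 12), not 9.

(⇒) fails and (⇐) fails.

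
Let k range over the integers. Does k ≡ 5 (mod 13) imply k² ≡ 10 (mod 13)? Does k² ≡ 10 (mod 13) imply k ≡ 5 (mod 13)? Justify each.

Forward direction. This fails: take k = 5. Then 5 ≡ 5 (mod 13), but 5² = 25 ≡ 12 (mod 13), not 10.

Converse. This fails: take k = 6. Then 6² = 36 ≡ 10 (mod 13), yet 6 ≡ 6 (mod 13), not 5.

Both directions fail.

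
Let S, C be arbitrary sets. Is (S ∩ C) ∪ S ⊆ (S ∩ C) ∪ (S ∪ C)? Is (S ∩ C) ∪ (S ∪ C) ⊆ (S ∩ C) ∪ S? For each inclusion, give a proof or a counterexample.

Only the forward inclusion holds.

Forward inclusion. Let x ∈ (S ∩ C) ∪ S. Then either x ∈ S and x ∉ C; or x ∈ S ∩ C. In each case x ∈ (S ∩ C) ∪ (S ∪ C), so (S ∩ C) ∪ S ⊆ (S ∩ C) ∪ (S ∪ C).

Reverse inclusion. This inclusion fails. Take S = ∅, C = {1}; then 1 ∈ (S ∩ C) ∪ (S ∪ C) but 1 ∉ (S ∩ C) ∪ S.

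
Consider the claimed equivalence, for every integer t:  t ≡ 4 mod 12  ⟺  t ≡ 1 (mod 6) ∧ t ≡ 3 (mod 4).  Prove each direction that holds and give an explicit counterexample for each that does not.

[⇒] This fails: t = 4 gives 4 ≡ 4 (mod 12) but 4 ≡ 4 (mod 6), so the conjunction on the right does not hold.

[⇐] This fails: t = 7 satisfies both congruences on the right (7 ≡ 1 mod 6 and 7 ≡ 3 mod 4) yet 7 ≡ 7 (mod 12), not 4.

Neither implication holds.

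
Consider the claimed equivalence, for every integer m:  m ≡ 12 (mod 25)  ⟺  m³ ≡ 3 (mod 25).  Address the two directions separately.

[⇒] Suppose m ≡ 12 (mod 25). Write m = 25j + 12. Then (25j + 12)³ = 15625j³ + 22500j² + 10800j + 1728 = 25(625j³ + 900j² + 432j + 69) + 3, so m³ ≡ 3 (mod 25).

[⇐] Conversely, suppose m³ ≡ 3 (mod 25). The only residue r in {0, …, 24} with r³ ≡ 3 (mod 25) is r = 12, so m ≡ 12 (mod 25).

Both directions hold.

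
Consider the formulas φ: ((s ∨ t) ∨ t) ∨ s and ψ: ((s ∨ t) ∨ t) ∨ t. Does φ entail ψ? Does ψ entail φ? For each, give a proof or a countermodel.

(⇒) Assume the antecedent. If s is true, ((s ∨ t) ∨ t) ∨ t reduces to true regardless of the other variables. If s is false, the antecedent forces (s = F, t = T), and ((s ∨ t) ∨ t) ∨ t holds there. Either way ((s ∨ t) ∨ t) ∨ t holds.

(⇐) Assume the antecedent. If s is true, ((s ∨ t) ∨ t) ∨ s reduces to true regardless of the other variables. If s is false, the antecedent forces (s = F, t = T), and ((s ∨ t) ∨ t) ∨ s holds there. Either way ((s ∨ t) ∨ t) ∨ s holds.

Both directions hold.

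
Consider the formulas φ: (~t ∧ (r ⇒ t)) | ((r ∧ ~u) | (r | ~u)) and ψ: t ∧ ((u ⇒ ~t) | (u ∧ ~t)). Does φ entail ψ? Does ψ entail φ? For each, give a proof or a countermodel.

Only the reverse direction holds.

[⇐] Assume the antecedent. If t is true, the antecedent forces (t = T, u = F, r = F) or (t = T, u = F, r = T), and the consequent holds there. If t is false, the antecedent cannot hold. Either way the consequent holds.

[⇒] This fails. Under t = F, u = F, r = F, the left side is true but the right side is false.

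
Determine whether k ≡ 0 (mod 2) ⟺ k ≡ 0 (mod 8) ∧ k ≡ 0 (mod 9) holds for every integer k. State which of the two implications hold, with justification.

Converse. If k ≡ 0 (mod 8) and k ≡ 0 (mod 9), then by the Chinese remainder theorem k ≡ 0 (mod 72). Since 0 ≡ 0 (mod 2) and 2 ∣ 72, we get k ≡ 0 (mod 2).

Forward direction. This fails: k = 2 gives 2 ≡ 0 (mod 2) but 2 ≡ 2 (mod 8), so the conjunction on the right does not hold.

Only the reverse direction holds.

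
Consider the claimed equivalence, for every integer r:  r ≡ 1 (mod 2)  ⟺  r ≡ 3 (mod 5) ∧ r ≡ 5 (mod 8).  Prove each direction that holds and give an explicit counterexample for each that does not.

(⇒) fails; (⇐) holds.

(⟸) If r ≡ 3 (mod 5) and r ≡ 5 (mod 8), then by the Chinese remainder theorem r ≡ 13 (mod 40). Since 13 ≡ 1 (mod 2) and 2 ∣ 40, we get r ≡ 1 (mod 2).

(⟹) This fails: r = 1 gives 1 ≡ 1 (mod 2) but 1 ≡ 1 (mod 5), so the conjunction on the right does not hold.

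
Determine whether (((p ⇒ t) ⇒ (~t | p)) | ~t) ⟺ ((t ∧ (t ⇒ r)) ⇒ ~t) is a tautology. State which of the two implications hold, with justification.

Neither implication holds.

(→) This fails. Under t = T, p = T, r = T, the left side is true but the right side is false.

(←) This fails. Under t = T, p = F, r = F, the left side is false but the right side is true.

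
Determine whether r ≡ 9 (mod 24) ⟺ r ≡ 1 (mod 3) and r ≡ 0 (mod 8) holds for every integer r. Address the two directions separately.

Both directions fail.

(⟹) This fails: r = 9 gives 9 ≡ 9 (mod 24) but 9 ≡ 0 (mod 3), so the conjunction on the right does not hold.

(⟸) This fails: r = 16 satisfies both congruences on the right (16 ≡ 1 mod 3 and 16 ≡ 0 mod 8) yet 16 ≡ 16 (mod 24), not 9.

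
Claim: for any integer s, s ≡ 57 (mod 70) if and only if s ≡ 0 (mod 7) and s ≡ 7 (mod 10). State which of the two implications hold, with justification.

(⇒) fails and (⇐) fails.

(⇒) This fails: s = 57 gives 57 ≡ 57 (mod 70) but 57 ≡ 1 (mod 7), so the conjunction on the right does not hold.

(⇐) This fails: s = 7 satisfies both congruences on the right (7 ≡ 0 mod 7 and 7 ≡ 7 mod 10) yet 7 ≡ 7 (mod 70), not 57.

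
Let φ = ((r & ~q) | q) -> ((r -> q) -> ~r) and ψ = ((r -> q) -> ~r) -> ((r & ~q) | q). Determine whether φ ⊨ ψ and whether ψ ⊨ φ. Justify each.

(⟹) This fails. Under q = F, r = F, the left side is true but the right side is false.

(⟸) This fails. Under q = T, r = T, the left side is false but the right side is true.

Neither implication holds.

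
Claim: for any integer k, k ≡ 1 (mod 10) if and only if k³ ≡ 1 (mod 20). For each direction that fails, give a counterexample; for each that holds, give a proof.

Only the converse holds.

(←) The residues r modulo 20 with r³ ≡ 1 (mod 20) are exactly {1}, and each is ≡ 1 (mod 10).

(→) This fails: take k = 11. Then 11 ≡ 1 (mod 10), but 11³ = 1331 ≡ 11 (mod 20), not 1.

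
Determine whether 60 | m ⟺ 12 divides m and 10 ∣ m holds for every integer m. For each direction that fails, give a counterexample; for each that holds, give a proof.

The biconditional holds.

(⟹) If 60 ∣ m, write m = 60q. Since 60 = 5·12, m = 12·(5q), so 12 ∣ m; and since 60 = 6·10, m = 10·(6q), so 10 ∣ m.

(⟸) Suppose 12 ∣ m and 10 ∣ m. Any common multiple of 12 and 10 is a multiple of their lcm; here lcm(12, 10) = 12·10/gcd(12, 10) = 120/2 = 60, so 60 ∣ m.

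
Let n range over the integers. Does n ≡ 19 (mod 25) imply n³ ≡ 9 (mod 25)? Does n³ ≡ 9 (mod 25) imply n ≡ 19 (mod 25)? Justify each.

The biconditional holds.

(→) Suppose n ≡ 19 (mod 25). Write n = 25j + 19. Then (25j + 19)³ = 15625j³ + 35625j² + 27075j + 6859 = 25(625j³ + 1425j² + 1083j + 274) + 9, so n³ ≡ 9 (mod 25).

(←) Conversely, suppose n³ ≡ 9 (mod 25). The only residue r in {0, …, 24} with r³ ≡ 9 (mod 25) is r = 19, so n ≡ 19 (mod 25).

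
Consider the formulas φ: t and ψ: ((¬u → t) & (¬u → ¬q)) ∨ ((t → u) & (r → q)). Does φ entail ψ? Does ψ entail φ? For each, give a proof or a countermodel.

(⇒) fails and (⇐) fails.

[⇒] This fails. Under r = F, q = T, t = T, u = F, the left side is true but the right side is false.

[⇐] This fails. Under r = F, q = F, t = F, u = F, the left side is false but the right side is true.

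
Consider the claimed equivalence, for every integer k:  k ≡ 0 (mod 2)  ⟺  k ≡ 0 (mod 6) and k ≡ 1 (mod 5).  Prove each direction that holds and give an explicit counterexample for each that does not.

Forward direction. This fails: k = 0 gives 0 ≡ 0 (mod 2) but 0 ≡ 0 (mod 5), so the conjunction on the right does not hold.

Converse. If k ≡ 0 (mod 6) and k ≡ 1 (mod 5), then by the Chinese remainder theorem k ≡ 6 (mod 30). Since 6 ≡ 0 (mod 2) and 2 ∣ 30, we get k ≡ 0 (mod 2).

Only the reverse direction holds.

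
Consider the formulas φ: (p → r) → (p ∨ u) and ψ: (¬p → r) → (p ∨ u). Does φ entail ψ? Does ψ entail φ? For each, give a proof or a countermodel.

(→) Assume the antecedent. If p is true, (¬p → r) → (p ∨ u) reduces to true regardless of the other variables. If p is false, the antecedent forces (p = F, r = F, u = T) or (p = F, r = T, u = T), and (¬p → r) → (p ∨ u) holds there. Either way (¬p → r) → (p ∨ u) holds.

(←) This fails. Under p = F, r = F, u = F, the left side is false but the right side is true.

Only the forward direction holds.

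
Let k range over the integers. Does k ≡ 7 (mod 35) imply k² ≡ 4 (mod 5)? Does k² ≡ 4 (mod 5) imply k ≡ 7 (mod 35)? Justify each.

The forward direction holds; the converse fails.

[⇒] Suppose k ≡ 7 (mod 35). Then k² ≡ 7² = 49 (mod 35), and since 5 ∣ 35, also k² ≡ 4 (mod 5).

[⇐] This fails: take k = 2. Then 2² = 4 ≡ 4 (mod 5), yet 2 ≡ 2 (mod 35), not 7.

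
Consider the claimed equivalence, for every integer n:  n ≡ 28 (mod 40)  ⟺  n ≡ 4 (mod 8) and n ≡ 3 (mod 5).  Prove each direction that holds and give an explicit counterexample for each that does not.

[⇒] Suppose n ≡ 28 (mod 40); write n = 40j + 28. Since 8 ∣ 40, reducing mod 8 gives n ≡ 28 ≡ 4 (mod 8); since 5 ∣ 40, reducing mod 5 gives n ≡ 28 ≡ 3 (mod 5).

[⇐] Conversely, if n ≡ 4 (mod 8) and n ≡ 3 (mod 5), then by the Chinese remainder theorem n ≡ 28 (mod 40). This is exactly n ≡ 28 (mod 40).

The biconditional holds.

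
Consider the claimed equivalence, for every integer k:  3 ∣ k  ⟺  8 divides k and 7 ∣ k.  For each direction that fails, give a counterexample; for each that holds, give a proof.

(⇒) fails and (⇐) fails.

(⟹) This fails: take k = 3. Certainly 3 ∣ 3, but 8 ∤ 3.

(⟸) This fails: take k = 56. Both 8 ∣ 56 and 7 ∣ 56, yet 56 is not a multiple of 3 (since 56 = 18·3 + 2), so 3 ∤ 56.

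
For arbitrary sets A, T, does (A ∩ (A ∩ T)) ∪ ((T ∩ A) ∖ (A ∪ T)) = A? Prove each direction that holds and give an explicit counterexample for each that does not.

Reverse inclusion. This inclusion fails. Take A = {1}, T = ∅; then 1 ∈ A but 1 ∉ (A ∩ (A ∩ T)) ∪ ((T ∩ A) ∖ (A ∪ T)).

Forward inclusion. Let x ∈ (A ∩ (A ∩ T)) ∪ ((T ∩ A) ∖ (A ∪ T)). Then x ∈ A ∩ T, from which x ∈ A.

Only the forward inclusion holds.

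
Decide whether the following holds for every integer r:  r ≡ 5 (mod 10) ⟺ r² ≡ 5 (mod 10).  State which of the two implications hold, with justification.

(→) Suppose r ≡ 5 (mod 10). Write r = 10j + 5. Then (10j + 5)² = 100j² + 100j + 25 = 10(10j² + 10j + 2) + 5, so r² ≡ 5 (mod 10).

(←) Conversely, suppose r² ≡ 5 (mod 10). The only residue r in {0, …, 9} with r² ≡ 5 (mod 10) is r = 5, so r ≡ 5 (mod 10).

Both implications hold.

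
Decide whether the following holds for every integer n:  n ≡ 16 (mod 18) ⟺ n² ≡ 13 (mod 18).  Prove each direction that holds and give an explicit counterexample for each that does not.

(⇒) fails and (⇐) fails.

(→) This fails: take n = 16. Then 16 ≡ 16 (mod 18), but 16² = 256 ≡ 4 (mod 18), not 13.

(←) This fails: take n = 7. Then 7² = 49 ≡ 13 (mod 18), yet 7 ≡ 7 (mod 18), not 16.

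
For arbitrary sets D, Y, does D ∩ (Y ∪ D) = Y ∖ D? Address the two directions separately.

(⊆) This inclusion fails. Take D = {1}, Y = ∅; then 1 ∈ D ∩ (Y ∪ D) but 1 ∉ Y ∖ D.

(⊇) This inclusion fails. Take D = ∅, Y = {1}; then 1 ∈ Y ∖ D but 1 ∉ D ∩ (Y ∪ D).

Both inclusions fail.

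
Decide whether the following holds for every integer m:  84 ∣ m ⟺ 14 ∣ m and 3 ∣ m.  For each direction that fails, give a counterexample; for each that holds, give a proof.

The forward direction holds; the converse fails.

(→) If 84 ∣ m, write m = 84q. Since 84 = 6·14, m = 14·(6q), so 14 ∣ m; and since 84 = 28·3, m = 3·(28q), so 3 ∣ m.

(←) This fails: take m = 42. Both 14 ∣ 42 and 3 ∣ 42, yet 42 is not a multiple of 84 (since 42 = 0·84 + 42), so 84 ∤ 42.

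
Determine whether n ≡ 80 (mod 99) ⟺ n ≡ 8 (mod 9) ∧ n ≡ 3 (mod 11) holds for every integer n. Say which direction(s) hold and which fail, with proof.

Both directions hold; the statement is true.

Forward direction. Suppose n ≡ 80 (mod 99); write n = 99j + 80. Since 9 ∣ 99, reducing mod 9 gives n ≡ 80 ≡ 8 (mod 9); since 11 ∣ 99, reducing mod 11 gives n ≡ 80 ≡ 3 (mod 11).

Converse. If n ≡ 8 (mod 9) and n ≡ 3 (mod 11), then by the Chinese remainder theorem n ≡ 80 (mod 99). This is exactly n ≡ 80 (mod 99).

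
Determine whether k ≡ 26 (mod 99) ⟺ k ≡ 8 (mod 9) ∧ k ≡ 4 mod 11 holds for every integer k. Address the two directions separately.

(→) Suppose k ≡ 26 (mod 99); write k = 99j + 26. Since 9 ∣ 99, reducing mod 9 gives k ≡ 26 ≡ 8 (mod 9); since 11 ∣ 99, reducing mod 11 gives k ≡ 26 ≡ 4 (mod 11).

(←) Conversely, if k ≡ 8 (mod 9) and k ≡ 4 (mod 11), then by the Chinese remainder theorem k ≡ 26 (mod 99). This is exactly k ≡ 26 (mod 99).

Equivalent; both directions hold.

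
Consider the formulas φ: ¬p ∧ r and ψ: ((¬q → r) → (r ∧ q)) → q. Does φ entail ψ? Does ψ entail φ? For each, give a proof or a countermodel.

[⇐] This fails. Under p = F, q = T, r = F, the left side is false but the right side is true.

[⇒] Assume the antecedent. If p is true, the antecedent cannot hold. If p is false, the antecedent forces (p = F, q = F, r = T) or (p = F, q = T, r = T), and ((¬q → r) → (r ∧ q)) → q holds there. Either way ((¬q → r) → (r ∧ q)) → q holds.

Not equivalent: only (⇒) holds.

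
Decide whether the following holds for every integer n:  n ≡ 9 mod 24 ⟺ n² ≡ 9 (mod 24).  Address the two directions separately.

Only the forward direction holds.

(⟹) Suppose n ≡ 9 mod 24. Write n = 24j + 9. Then (24j + 9)² = 576j² + 432j + 81 = 24(24j² + 18j + 3) + 9, so n² ≡ 9 (mod 24).

(⟸) This fails: take n = 3. Then 3² = 9 ≡ 9 (mod 24), yet 3 ≡ 3 (mod 24), not 9.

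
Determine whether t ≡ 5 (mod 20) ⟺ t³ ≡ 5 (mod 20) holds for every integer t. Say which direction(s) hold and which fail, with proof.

Both directions hold.

Forward direction. Suppose t ≡ 5 (mod 20). Write t = 20j + 5. Then (20j + 5)³ = 8000j³ + 6000j² + 1500j + 125 = 20(400j³ + 300j² + 75j + 6) + 5, so t³ ≡ 5 (mod 20).

Converse. Suppose t³ ≡ 5 (mod 20). The only residue r in {0, …, 19} with r³ ≡ 5 (mod 20) is r = 5, so t ≡ 5 (mod 20).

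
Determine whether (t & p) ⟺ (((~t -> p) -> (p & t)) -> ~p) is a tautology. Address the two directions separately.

Both directions fail.

(→) This fails. Under t = T, p = T, the left side is true but the right side is false.

(←) This fails. Under t = F, p = F, the left side is false but the right side is true.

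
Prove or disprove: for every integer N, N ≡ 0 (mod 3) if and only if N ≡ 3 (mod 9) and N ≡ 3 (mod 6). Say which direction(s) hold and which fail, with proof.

(→) This fails: N = 0 gives 0 ≡ 0 (mod 3) but 0 ≡ 0 (mod 9), so the conjunction on the right does not hold.

(←) Conversely, if N ≡ 3 (mod 9) and N ≡ 3 (mod 6), then by the Chinese remainder theorem N ≡ 3 (mod 18). Since 3 ≡ 0 (mod 3) and 3 ∣ 18, we get N ≡ 0 (mod 3).

Not equivalent: only (⇐) holds.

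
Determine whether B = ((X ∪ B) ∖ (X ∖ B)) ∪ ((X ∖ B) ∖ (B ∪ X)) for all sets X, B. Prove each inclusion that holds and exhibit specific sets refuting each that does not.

Forward inclusion. Let x ∈ B. Then either x ∈ B and x ∉ X; or x ∈ X ∩ B. In each case x ∈ ((X ∪ B) ∖ (X ∖ B)) ∪ ((X ∖ B) ∖ (B ∪ X)), so B ⊆ ((X ∪ B) ∖ (X ∖ B)) ∪ ((X ∖ B) ∖ (B ∪ X)).

Reverse inclusion. Let x ∈ ((X ∪ B) ∖ (X ∖ B)) ∪ ((X ∖ B) ∖ (B ∪ X)). Then either x ∈ B and x ∉ X; or x ∈ X ∩ B. In each case x ∈ B, so ((X ∪ B) ∖ (X ∖ B)) ∪ ((X ∖ B) ∖ (B ∪ X)) ⊆ B.

Both inclusions hold; the sets are equal.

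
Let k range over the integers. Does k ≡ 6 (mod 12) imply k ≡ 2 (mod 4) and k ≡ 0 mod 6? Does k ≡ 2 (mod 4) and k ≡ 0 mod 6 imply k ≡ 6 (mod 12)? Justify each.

[⇒] Suppose k ≡ 6 (mod 12); write k = 12j + 6. Since 4 ∣ 12, reducing mod 4 gives k ≡ 6 ≡ 2 (mod 4); since 6 ∣ 12, reducing mod 6 gives k ≡ 6 ≡ 0 (mod 6).

[⇐] Conversely, if k ≡ 2 (mod 4) and k ≡ 0 (mod 6), then by the Chinese remainder theorem k ≡ 6 (mod 12). This is exactly k ≡ 6 (mod 12).

The biconditional holds.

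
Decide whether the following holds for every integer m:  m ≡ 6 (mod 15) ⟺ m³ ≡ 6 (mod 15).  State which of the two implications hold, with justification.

Both implications hold.

[⇒] Suppose m ≡ 6 (mod 15). Write m = 15j + 6. Then (15j + 6)³ = 3375j³ + 4050j² + 1620j + 216 = 15(225j³ + 270j² + 108j + 14) + 6, so m³ ≡ 6 (mod 15).

[⇐] Conversely, suppose m³ ≡ 6 (mod 15). The only residue r in {0, …, 14} with r³ ≡ 6 (mod 15) is r = 6, so m ≡ 6 (mod 15).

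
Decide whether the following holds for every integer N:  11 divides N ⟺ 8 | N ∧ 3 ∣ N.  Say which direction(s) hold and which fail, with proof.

Both directions fail.

(→) This fails: take N = 11. Certainly 11 ∣ 11, but 8 ∤ 11.

(←) This fails: take N = 24. Both 8 ∣ 24 and 3 ∣ 24, yet 24 is not a multiple of 11 (since 24 = 2·11 + 2), so 11 ∤ 24.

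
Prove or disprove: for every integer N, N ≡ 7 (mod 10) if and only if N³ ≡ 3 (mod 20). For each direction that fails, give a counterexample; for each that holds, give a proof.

Forward direction. This fails: take N = 17. Then 17 ≡ 7 (mod 10), but 17³ = 4913 ≡ 13 (mod 20), not 3.

Converse. The residues r modulo 20 with r³ ≡ 3 (mod 20) are exactly {7}, and each is ≡ 7 (mod 10).

Only the reverse direction holds.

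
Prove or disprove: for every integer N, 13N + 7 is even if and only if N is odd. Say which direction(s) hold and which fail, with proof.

(⇒) Suppose 13N + 7 is even. Since 13 is odd, 13N and N have the same parity, so 13N + 7 ≡ N + 7 (mod 2). As 7 is odd, 13N + 7 is even exactly when N is odd. Thus N is odd.

(⇐) Conversely, suppose N is odd; write N = 2j + 1. Then 13N + 7 = 13·(2j + 1) + 7 = 2·13j + 20, which is even.

The biconditional holds.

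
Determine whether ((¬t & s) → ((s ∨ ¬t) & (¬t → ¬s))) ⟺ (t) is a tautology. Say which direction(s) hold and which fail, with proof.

Only the reverse direction holds.

(⟸) Assume the antecedent. If s is true, the antecedent forces (s = T, t = T), and the consequent holds there. If s is false, the consequent reduces to true regardless of the other variables. Either way the consequent holds.

(⟹) This fails. Under s = F, t = F, the left side is true but the right side is false.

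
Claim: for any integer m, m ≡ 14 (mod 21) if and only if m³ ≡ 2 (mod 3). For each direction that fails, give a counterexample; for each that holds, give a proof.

Not equivalent: only (⇒) holds.

(→) Suppose m ≡ 14 (mod 21). Then m³ ≡ 14³ = 2744 (mod 21), and since 3 ∣ 21, also m³ ≡ 2 (mod 3).

(←) This fails: take m = 2. Then 2³ = 8 ≡ 2 (mod 3), yet 2 ≡ 2 (mod 21), not 14.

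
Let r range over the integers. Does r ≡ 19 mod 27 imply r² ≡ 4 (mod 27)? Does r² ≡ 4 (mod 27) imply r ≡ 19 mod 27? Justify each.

(→) This fails: take r = 19. Then 19 ≡ 19 (mod 27), but 19² = 361 ≡ 10 (mod 27), not 4.

(←) This fails: take r = 2. Then 2² = 4 ≡ 4 (mod 27), yet 2 ≡ 2 (mod 27), not 19.

(⇒) fails and (⇐) fails.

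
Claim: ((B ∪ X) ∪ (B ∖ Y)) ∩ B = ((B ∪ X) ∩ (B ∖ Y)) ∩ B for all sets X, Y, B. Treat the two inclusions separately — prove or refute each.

Forward inclusion. This inclusion fails. Take X = ∅, Y = {1}, B = {1}; then 1 ∈ ((B ∪ X) ∪ (B ∖ Y)) ∩ B but 1 ∉ ((B ∪ X) ∩ (B ∖ Y)) ∩ B.

Reverse inclusion. Let x ∈ ((B ∪ X) ∩ (B ∖ Y)) ∩ B. Then either x ∈ B and x ∉ X, Y; or x ∈ X ∩ B and x ∉ Y. In each case x ∈ ((B ∪ X) ∪ (B ∖ Y)) ∩ B, so ((B ∪ X) ∩ (B ∖ Y)) ∩ B ⊆ ((B ∪ X) ∪ (B ∖ Y)) ∩ B.

(⊆) fails; (⊇) holds.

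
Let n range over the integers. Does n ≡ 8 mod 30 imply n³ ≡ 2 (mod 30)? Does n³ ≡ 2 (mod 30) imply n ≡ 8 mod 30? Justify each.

[⇒] Suppose n ≡ 8 mod 30. Write n = 30j + 8. Then (30j + 8)³ = 27000j³ + 21600j² + 5760j + 512 = 30(900j³ + 720j² + 192j + 17) + 2, so n³ ≡ 2 (mod 30).

[⇐] Conversely, suppose n³ ≡ 2 (mod 30). The only residue r in {0, …, 29} with r³ ≡ 2 (mod 30) is r = 8, so n ≡ 8 (mod 30).

Both directions hold.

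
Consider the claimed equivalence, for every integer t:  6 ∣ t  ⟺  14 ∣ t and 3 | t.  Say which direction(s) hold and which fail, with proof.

Only the reverse direction holds.

[⇐] Suppose 14 ∣ t and 3 ∣ t. Any common multiple of 14 and 3 is a multiple of their lcm; here gcd(14, 3) = 1, so lcm(14, 3) = 14·3 = 42, so 42 ∣ t. Since 6 ∣ 42, it follows that 6 ∣ t.

[⇒] This fails: take t = 6. Certainly 6 ∣ 6, but 14 ∤ 6.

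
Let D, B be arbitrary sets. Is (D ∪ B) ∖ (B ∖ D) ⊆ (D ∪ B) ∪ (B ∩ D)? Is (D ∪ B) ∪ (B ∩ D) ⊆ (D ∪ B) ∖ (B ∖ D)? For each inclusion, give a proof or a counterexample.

(⟸) This inclusion fails. Take D = ∅, B = {1}; then 1 ∈ (D ∪ B) ∪ (B ∩ D) but 1 ∉ (D ∪ B) ∖ (B ∖ D).

(⟹) Let x ∈ (D ∪ B) ∖ (B ∖ D). Then either x ∈ D and x ∉ B; or x ∈ D ∩ B. In each case x ∈ (D ∪ B) ∪ (B ∩ D), so (D ∪ B) ∖ (B ∖ D) ⊆ (D ∪ B) ∪ (B ∩ D).

The sets are not equal: only the forward inclusion holds.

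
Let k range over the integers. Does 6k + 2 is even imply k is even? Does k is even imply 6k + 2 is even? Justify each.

(⇒) This fails: take k = 7. Then 6k + 2 = 44, which is even, yet k = 7 is odd, not even.

(⇐) Suppose k is even. Since 6 is even, 6k is even for every k, so 6k + 2 has the same parity as 2, which is even. Hence 6k + 2 is even.

The forward direction fails; the converse holds.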